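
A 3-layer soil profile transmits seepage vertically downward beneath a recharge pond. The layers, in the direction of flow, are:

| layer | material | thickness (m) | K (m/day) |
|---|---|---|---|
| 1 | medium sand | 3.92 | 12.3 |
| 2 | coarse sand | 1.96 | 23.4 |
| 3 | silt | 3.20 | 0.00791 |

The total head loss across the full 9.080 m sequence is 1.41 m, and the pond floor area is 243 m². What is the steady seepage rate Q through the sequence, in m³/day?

0.846

Flow is perpendicular to layering, so the layers act in series and the equivalent K is the thickness-weighted harmonic mean.
Total thickness L = 3.92 + 1.96 + 3.20 = 9.080 m.
Σ(b_i/K_i) = 3.92/12.3 + 1.96/23.4 + 3.20/0.00791 = 405.0 d.
K_eq = L / Σ(b_i/K_i) = 9.080 / 405.0 = 0.02242 m/day.
Q = K_eq · A · (Δh/L) = 0.02242 × 243 × (1.41/9.080) = 0.8461 m³/day.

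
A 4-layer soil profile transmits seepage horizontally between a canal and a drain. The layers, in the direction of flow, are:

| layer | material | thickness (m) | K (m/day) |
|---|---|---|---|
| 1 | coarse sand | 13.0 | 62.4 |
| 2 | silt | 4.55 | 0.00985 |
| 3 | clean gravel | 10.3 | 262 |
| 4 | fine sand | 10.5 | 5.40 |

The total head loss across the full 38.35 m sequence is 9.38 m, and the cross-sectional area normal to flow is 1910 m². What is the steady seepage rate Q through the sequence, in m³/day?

38.6

Flow is perpendicular to layering, so the layers act in series and the equivalent K is the thickness-weighted harmonic mean.
Total thickness L = 13.0 + 4.55 + 10.3 + 10.5 = 38.35 m.
Σ(b_i/K_i) = 13.0/62.4 + 4.55/0.00985 + 10.3/262 + 10.5/5.40 = 464.1 d.
K_eq = L / Σ(b_i/K_i) = 38.35 / 464.1 = 0.08263 m/day.
Q = K_eq · A · (Δh/L) = 0.08263 × 1910 × (9.38/38.35) = 38.60 m³/day.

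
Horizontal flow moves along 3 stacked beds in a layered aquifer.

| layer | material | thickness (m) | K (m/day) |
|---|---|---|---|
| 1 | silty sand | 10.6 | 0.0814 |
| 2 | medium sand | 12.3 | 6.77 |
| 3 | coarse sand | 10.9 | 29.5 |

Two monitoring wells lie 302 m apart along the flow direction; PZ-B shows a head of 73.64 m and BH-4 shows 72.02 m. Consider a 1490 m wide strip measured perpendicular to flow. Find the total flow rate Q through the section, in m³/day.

Flow is parallel to layering, so each bed carries its own Darcy discharge and the transmissivities add.
Σ(K_i·b_i) = 0.0814×10.6 + 6.77×12.3 + 29.5×10.9 = 405.7 m²/day.
Hydraulic gradient i = (73.64 − 72.02) / 302 = 1.62 / 302 = 0.005364.
Q = Σ(K_i·b_i) · W · i = 405.7 × 1490 × 0.005364 = 3243 m³/day.

3240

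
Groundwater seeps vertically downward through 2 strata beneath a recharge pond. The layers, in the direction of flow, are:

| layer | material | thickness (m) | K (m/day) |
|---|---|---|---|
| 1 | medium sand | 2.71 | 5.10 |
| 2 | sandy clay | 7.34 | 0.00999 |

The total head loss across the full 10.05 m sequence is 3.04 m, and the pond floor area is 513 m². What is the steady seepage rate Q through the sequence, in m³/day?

2.12

Flow is perpendicular to layering, so the layers act in series and the equivalent K is the thickness-weighted harmonic mean.
Total thickness L = 2.71 + 7.34 = 10.05 m.
Σ(b_i/K_i) = 2.71/5.10 + 7.34/0.00999 = 735.3 d.
K_eq = L / Σ(b_i/K_i) = 10.05 / 735.3 = 0.01367 m/day.
Q = K_eq · A · (Δh/L) = 0.01367 × 513 × (3.04/10.05) = 2.121 m³/day.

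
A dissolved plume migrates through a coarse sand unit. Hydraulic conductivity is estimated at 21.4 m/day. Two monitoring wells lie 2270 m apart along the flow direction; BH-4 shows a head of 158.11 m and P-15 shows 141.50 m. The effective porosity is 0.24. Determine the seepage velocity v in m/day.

Hydraulic gradient i = (158.11 − 141.50) / 2270 = 16.61 / 2270 = 0.007317.
Darcy flux q = K · i = 21.40 × 0.007317 = 0.1566 m/day.
Seepage velocity v = q / n_e = 0.1566 / 0.24 = 0.6524 m/day.

0.652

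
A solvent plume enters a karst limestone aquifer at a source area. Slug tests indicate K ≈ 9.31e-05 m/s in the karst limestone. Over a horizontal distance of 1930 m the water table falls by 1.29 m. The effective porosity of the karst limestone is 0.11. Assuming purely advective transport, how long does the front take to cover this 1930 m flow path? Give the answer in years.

Convert K: 9.31e-05 m/s × 86400 = 8.044 m/day.
Hydraulic gradient i = Δh / L = 1.29 / 1930 = 0.0006684.
Darcy flux q = K · i = 8.044 × 0.0006684 = 0.005376 m/day.
Seepage velocity v = q / n_e = 0.005376 / 0.11 = 0.04888 m/day.
Travel time t = L / v = 1930 / 0.04888 = 39487 days = 108.1 years.

108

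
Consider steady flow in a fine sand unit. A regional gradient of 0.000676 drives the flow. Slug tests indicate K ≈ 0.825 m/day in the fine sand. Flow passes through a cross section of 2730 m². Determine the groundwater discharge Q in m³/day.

Hydraulic gradient i = 0.000676.
Darcy's law: Q = K · A · i = 0.8250 × 2730 × 0.0006760 = 1.523 m³/day.

1.52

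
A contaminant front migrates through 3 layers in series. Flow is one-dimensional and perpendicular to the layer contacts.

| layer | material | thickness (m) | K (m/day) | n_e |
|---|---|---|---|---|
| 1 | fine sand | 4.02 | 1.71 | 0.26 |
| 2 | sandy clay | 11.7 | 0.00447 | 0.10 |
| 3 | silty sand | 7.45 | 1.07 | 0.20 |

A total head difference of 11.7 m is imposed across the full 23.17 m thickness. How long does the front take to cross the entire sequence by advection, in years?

2.28

With flow normal to the layers, continuity requires the same specific discharge q through every layer.
Σ(b_i/K_i) = 4.02/1.71 + 11.7/0.00447 + 7.45/1.07 = 2627 d.
q = Δh / Σ(b_i/K_i) = 11.7 / 2627 = 0.004454 m/day.
In each layer the seepage velocity is v_i = q/n_i, so the layer transit time is t_i = b_i·n_i / q:
  layer 1 (fine sand): t_1 = 4.02 × 0.26 / 0.004454 = 234.7 d
  layer 2 (sandy clay): t_2 = 11.7 × 0.10 / 0.004454 = 262.7 d
  layer 3 (silty sand): t_3 = 7.45 × 0.20 / 0.004454 = 334.5 d
Total t = Σ t_i = 831.9 days = 2.277 years.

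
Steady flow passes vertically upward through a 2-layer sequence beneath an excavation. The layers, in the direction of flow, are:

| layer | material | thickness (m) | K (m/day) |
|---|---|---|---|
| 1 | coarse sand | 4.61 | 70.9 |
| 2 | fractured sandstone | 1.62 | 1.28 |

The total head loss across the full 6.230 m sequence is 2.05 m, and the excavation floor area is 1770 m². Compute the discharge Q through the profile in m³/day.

Flow is perpendicular to layering, so the layers act in series and the equivalent K is the thickness-weighted harmonic mean.
Total thickness L = 4.61 + 1.62 = 6.230 m.
Σ(b_i/K_i) = 4.61/70.9 + 1.62/1.28 = 1.331 d.
K_eq = L / Σ(b_i/K_i) = 6.230 / 1.331 = 4.682 m/day.
Q = K_eq · A · (Δh/L) = 4.682 × 1770 × (2.05/6.230) = 2727 m³/day.

2730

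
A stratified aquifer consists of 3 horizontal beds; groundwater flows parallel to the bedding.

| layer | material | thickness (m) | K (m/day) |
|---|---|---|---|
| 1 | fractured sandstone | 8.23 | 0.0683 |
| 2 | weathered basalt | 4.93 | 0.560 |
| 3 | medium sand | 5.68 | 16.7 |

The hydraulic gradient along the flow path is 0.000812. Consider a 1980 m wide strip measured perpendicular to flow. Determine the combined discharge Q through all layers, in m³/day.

Flow is parallel to layering, so each bed carries its own Darcy discharge and the transmissivities add.
Σ(K_i·b_i) = 0.0683×8.23 + 0.560×4.93 + 16.7×5.68 = 98.18 m²/day.
Hydraulic gradient i = 0.000812.
Q = Σ(K_i·b_i) · W · i = 98.18 × 1980 × 0.0008120 = 157.8 m³/day.

158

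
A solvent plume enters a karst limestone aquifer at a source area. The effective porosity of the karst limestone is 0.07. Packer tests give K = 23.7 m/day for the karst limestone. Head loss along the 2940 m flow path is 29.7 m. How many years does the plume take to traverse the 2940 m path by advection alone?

2.35

Hydraulic gradient i = Δh / L = 29.7 / 2940 = 0.01010.
Darcy flux q = K · i = 23.70 × 0.01010 = 0.2394 m/day.
Seepage velocity v = q / n_e = 0.2394 / 0.07 = 3.420 m/day.
Travel time t = L / v = 2940 / 3.420 = 859.6 days = 2.353 years.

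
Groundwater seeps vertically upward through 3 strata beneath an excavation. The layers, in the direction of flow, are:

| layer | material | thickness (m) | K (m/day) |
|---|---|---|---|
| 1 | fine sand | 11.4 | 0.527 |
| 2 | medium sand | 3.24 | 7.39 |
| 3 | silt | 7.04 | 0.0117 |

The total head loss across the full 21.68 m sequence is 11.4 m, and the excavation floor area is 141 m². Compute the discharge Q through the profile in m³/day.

Flow is perpendicular to layering, so the layers act in series and the equivalent K is the thickness-weighted harmonic mean.
Total thickness L = 11.4 + 3.24 + 7.04 = 21.68 m.
Σ(b_i/K_i) = 11.4/0.527 + 3.24/7.39 + 7.04/0.0117 = 623.8 d.
K_eq = L / Σ(b_i/K_i) = 21.68 / 623.8 = 0.03476 m/day.
Q = K_eq · A · (Δh/L) = 0.03476 × 141 × (11.4/21.68) = 2.577 m³/day.

2.58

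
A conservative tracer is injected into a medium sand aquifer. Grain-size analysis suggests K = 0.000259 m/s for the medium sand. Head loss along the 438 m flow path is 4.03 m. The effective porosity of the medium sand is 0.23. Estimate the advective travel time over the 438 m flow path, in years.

Convert K: 0.000259 m/s × 86400 = 22.38 m/day.
Hydraulic gradient i = Δh / L = 4.03 / 438 = 0.009201.
Darcy flux q = K · i = 22.38 × 0.009201 = 0.2059 m/day.
Seepage velocity v = q / n_e = 0.2059 / 0.23 = 0.8952 m/day.
Travel time t = L / v = 438 / 0.8952 = 489.3 days = 1.340 years.

1.34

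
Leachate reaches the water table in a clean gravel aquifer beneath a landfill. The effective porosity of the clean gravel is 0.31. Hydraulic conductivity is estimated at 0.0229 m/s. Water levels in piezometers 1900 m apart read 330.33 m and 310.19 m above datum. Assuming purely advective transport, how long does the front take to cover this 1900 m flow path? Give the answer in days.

28.1

Convert K: 0.0229 m/s × 86400 = 1979 m/day.
Hydraulic gradient i = (330.33 − 310.19) / 1900 = 20.14 / 1900 = 0.01060.
Darcy flux q = K · i = 1979 × 0.01060 = 20.97 m/day.
Seepage velocity v = q / n_e = 20.97 / 0.31 = 67.65 m/day.
Travel time t = L / v = 1900 / 67.65 = 28.08 days.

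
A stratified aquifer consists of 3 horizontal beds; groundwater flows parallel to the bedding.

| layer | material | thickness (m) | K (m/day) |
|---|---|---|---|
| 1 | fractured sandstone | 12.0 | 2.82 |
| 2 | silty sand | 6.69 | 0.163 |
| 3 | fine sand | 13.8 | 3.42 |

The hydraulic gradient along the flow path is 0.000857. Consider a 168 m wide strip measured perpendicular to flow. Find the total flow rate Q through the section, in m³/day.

Flow is parallel to layering, so each bed carries its own Darcy discharge and the transmissivities add.
Σ(K_i·b_i) = 2.82×12.0 + 0.163×6.69 + 3.42×13.8 = 82.13 m²/day.
Hydraulic gradient i = 0.000857.
Q = Σ(K_i·b_i) · W · i = 82.13 × 168 × 0.0008570 = 11.82 m³/day.

11.8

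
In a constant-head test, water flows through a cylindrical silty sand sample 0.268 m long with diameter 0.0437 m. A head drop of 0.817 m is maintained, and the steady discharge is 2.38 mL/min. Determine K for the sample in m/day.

Cross-sectional area A = π·(d/2)² = π × (0.0437/2)² = 0.001500 m².
Convert discharge: 2.38 mL/min = 3.967e-08 m³/s.
Darcy's law rearranged: K = Q·L / (A·Δh) = 3.967e-08 × 0.268 / (0.001500 × 0.817) = 8.675e-06 m/s = 0.7495 m/day.

0.750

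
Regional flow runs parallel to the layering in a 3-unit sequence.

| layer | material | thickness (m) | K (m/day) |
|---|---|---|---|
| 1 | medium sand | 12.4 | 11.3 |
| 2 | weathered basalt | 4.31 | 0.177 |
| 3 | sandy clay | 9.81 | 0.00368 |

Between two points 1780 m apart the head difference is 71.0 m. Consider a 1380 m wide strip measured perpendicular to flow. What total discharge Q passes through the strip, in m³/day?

7760

Flow is parallel to layering, so each bed carries its own Darcy discharge and the transmissivities add.
Σ(K_i·b_i) = 11.3×12.4 + 0.177×4.31 + 0.00368×9.81 = 140.9 m²/day.
Hydraulic gradient i = Δh / L = 71.0 / 1780 = 0.03989.
Q = Σ(K_i·b_i) · W · i = 140.9 × 1380 × 0.03989 = 7757 m³/day.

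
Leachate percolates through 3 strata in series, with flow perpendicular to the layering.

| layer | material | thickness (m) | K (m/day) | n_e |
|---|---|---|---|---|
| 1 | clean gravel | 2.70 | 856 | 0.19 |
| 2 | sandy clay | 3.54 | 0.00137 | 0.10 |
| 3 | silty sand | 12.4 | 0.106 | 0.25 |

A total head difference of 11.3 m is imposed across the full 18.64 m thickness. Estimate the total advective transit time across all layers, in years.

2.60

With flow normal to the layers, continuity requires the same specific discharge q through every layer.
Σ(b_i/K_i) = 2.70/856 + 3.54/0.00137 + 12.4/0.106 = 2701 d.
q = Δh / Σ(b_i/K_i) = 11.3 / 2701 = 0.004184 m/day.
In each layer the seepage velocity is v_i = q/n_i, so the layer transit time is t_i = b_i·n_i / q:
  layer 1 (clean gravel): t_1 = 2.70 × 0.19 / 0.004184 = 122.6 d
  layer 2 (sandy clay): t_2 = 3.54 × 0.10 / 0.004184 = 84.61 d
  layer 3 (silty sand): t_3 = 12.4 × 0.25 / 0.004184 = 741.0 d
Total t = Σ t_i = 948.2 days = 2.596 years.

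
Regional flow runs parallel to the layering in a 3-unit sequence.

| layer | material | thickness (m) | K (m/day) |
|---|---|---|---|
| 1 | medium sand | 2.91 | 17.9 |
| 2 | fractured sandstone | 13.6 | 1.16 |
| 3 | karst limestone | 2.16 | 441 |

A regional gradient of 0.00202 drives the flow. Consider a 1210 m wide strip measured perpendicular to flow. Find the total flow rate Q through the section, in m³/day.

2490

Flow is parallel to layering, so each bed carries its own Darcy discharge and the transmissivities add.
Σ(K_i·b_i) = 17.9×2.91 + 1.16×13.6 + 441×2.16 = 1020 m²/day.
Hydraulic gradient i = 0.00202.
Q = Σ(K_i·b_i) · W · i = 1020 × 1210 × 0.002020 = 2494 m³/day.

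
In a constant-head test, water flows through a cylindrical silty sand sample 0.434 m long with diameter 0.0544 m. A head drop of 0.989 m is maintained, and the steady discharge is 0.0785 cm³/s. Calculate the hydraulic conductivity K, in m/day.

1.28

Cross-sectional area A = π·(d/2)² = π × (0.0544/2)² = 0.002324 m².
Convert discharge: 0.0785 cm³/s = 7.850e-08 m³/s.
Darcy's law rearranged: K = Q·L / (A·Δh) = 7.850e-08 × 0.434 / (0.002324 × 0.989) = 1.482e-05 m/s = 1.281 m/day.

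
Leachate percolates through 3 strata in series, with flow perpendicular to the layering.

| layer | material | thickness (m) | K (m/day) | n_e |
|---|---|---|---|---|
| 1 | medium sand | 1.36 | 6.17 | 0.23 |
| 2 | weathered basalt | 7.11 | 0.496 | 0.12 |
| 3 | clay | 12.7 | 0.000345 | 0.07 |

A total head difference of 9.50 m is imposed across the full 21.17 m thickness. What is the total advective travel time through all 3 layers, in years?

With flow normal to the layers, continuity requires the same specific discharge q through every layer.
Σ(b_i/K_i) = 1.36/6.17 + 7.11/0.496 + 12.7/0.000345 = 36826 d.
q = Δh / Σ(b_i/K_i) = 9.50 / 36826 = 0.0002580 m/day.
In each layer the seepage velocity is v_i = q/n_i, so the layer transit time is t_i = b_i·n_i / q:
  layer 1 (medium sand): t_1 = 1.36 × 0.23 / 0.0002580 = 1213 d
  layer 2 (weathered basalt): t_2 = 7.11 × 0.12 / 0.0002580 = 3307 d
  layer 3 (clay): t_3 = 12.7 × 0.07 / 0.0002580 = 3446 d
Total t = Σ t_i = 7966 days = 21.81 years.

21.8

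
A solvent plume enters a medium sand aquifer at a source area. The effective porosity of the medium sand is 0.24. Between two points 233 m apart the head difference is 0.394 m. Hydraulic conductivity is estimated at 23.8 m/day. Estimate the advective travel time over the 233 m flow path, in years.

3.80

Hydraulic gradient i = Δh / L = 0.394 / 233 = 0.001691.
Darcy flux q = K · i = 23.80 × 0.001691 = 0.04025 m/day.
Seepage velocity v = q / n_e = 0.04025 / 0.24 = 0.1677 m/day.
Travel time t = L / v = 233 / 0.1677 = 1389 days = 3.804 years.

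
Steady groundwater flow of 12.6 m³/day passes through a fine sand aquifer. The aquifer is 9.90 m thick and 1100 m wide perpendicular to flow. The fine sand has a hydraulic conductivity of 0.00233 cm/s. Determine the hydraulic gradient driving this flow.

0.000575

Convert K: 0.00233 cm/s × 864 = 2.013 m/day.
Cross-sectional area A = 1100 × 9.90 = 10890 m².
From Q = K·A·i, i = Q / (K·A) = 12.6 / (2.013 × 10890) = 0.0005747.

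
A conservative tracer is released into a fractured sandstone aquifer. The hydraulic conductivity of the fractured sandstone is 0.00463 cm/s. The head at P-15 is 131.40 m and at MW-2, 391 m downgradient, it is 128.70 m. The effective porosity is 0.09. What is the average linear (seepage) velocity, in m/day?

Convert K: 0.00463 cm/s × 864 = 4.000 m/day.
Hydraulic gradient i = (131.40 − 128.70) / 391 = 2.7 / 391 = 0.006905.
Darcy flux q = K · i = 4.000 × 0.006905 = 0.02762 m/day.
Seepage velocity v = q / n_e = 0.02762 / 0.09 = 0.3069 m/day.

0.307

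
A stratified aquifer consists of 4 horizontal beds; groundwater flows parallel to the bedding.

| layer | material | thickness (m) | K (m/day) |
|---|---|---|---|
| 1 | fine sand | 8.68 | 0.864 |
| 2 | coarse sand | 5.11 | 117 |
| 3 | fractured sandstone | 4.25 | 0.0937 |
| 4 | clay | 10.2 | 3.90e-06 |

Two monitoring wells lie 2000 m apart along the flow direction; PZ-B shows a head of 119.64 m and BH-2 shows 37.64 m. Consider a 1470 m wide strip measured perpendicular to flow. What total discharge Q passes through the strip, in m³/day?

36500

Flow is parallel to layering, so each bed carries its own Darcy discharge and the transmissivities add.
Σ(K_i·b_i) = 0.864×8.68 + 117×5.11 + 0.0937×4.25 + 3.90e-06×10.2 = 605.8 m²/day.
Hydraulic gradient i = (119.64 − 37.64) / 2000 = 82 / 2000 = 0.04100.
Q = Σ(K_i·b_i) · W · i = 605.8 × 1470 × 0.04100 = 36510 m³/day.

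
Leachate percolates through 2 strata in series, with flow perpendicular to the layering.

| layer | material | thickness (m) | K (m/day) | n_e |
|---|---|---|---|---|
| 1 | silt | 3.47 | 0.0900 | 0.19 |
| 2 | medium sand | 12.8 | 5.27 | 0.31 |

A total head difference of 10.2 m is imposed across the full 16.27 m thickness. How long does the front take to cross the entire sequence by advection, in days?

With flow normal to the layers, continuity requires the same specific discharge q through every layer.
Σ(b_i/K_i) = 3.47/0.0900 + 12.8/5.27 = 40.98 d.
q = Δh / Σ(b_i/K_i) = 10.2 / 40.98 = 0.2489 m/day.
In each layer the seepage velocity is v_i = q/n_i, so the layer transit time is t_i = b_i·n_i / q:
  layer 1 (silt): t_1 = 3.47 × 0.19 / 0.2489 = 2.649 d
  layer 2 (medium sand): t_2 = 12.8 × 0.31 / 0.2489 = 15.94 d
Total t = Σ t_i = 18.59 days.

18.6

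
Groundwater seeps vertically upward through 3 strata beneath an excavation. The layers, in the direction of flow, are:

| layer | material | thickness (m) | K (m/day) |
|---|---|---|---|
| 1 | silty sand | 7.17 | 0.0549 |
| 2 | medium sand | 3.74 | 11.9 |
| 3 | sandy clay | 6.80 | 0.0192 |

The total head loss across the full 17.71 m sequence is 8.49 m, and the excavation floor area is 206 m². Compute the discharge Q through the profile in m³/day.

3.61

Flow is perpendicular to layering, so the layers act in series and the equivalent K is the thickness-weighted harmonic mean.
Total thickness L = 7.17 + 3.74 + 6.80 = 17.71 m.
Σ(b_i/K_i) = 7.17/0.0549 + 3.74/11.9 + 6.80/0.0192 = 485.1 d.
K_eq = L / Σ(b_i/K_i) = 17.71 / 485.1 = 0.03651 m/day.
Q = K_eq · A · (Δh/L) = 0.03651 × 206 × (8.49/17.71) = 3.605 m³/day.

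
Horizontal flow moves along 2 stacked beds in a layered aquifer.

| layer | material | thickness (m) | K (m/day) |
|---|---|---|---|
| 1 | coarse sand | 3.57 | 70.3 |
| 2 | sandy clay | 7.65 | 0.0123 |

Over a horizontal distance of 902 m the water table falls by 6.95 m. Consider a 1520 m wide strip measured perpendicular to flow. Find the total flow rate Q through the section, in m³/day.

2940

Flow is parallel to layering, so each bed carries its own Darcy discharge and the transmissivities add.
Σ(K_i·b_i) = 70.3×3.57 + 0.0123×7.65 = 251.1 m²/day.
Hydraulic gradient i = Δh / L = 6.95 / 902 = 0.007705.
Q = Σ(K_i·b_i) · W · i = 251.1 × 1520 × 0.007705 = 2940 m³/day.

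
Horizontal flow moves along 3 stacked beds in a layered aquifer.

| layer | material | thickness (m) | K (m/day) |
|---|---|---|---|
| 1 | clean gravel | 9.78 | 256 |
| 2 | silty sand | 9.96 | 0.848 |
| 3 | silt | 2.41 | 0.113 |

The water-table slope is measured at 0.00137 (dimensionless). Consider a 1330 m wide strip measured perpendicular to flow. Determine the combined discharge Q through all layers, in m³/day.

4580

Flow is parallel to layering, so each bed carries its own Darcy discharge and the transmissivities add.
Σ(K_i·b_i) = 256×9.78 + 0.848×9.96 + 0.113×2.41 = 2512 m²/day.
Hydraulic gradient i = 0.00137.
Q = Σ(K_i·b_i) · W · i = 2512 × 1330 × 0.001370 = 4578 m³/day.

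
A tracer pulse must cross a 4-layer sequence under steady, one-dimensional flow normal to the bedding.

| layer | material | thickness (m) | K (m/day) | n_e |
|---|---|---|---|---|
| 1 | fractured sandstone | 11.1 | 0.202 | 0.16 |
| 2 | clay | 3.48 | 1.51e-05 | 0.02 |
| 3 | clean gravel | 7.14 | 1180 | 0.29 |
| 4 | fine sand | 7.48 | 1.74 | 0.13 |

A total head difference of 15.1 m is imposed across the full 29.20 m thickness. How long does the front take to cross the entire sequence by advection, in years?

204

With flow normal to the layers, continuity requires the same specific discharge q through every layer.
Σ(b_i/K_i) = 11.1/0.202 + 3.48/1.51e-05 + 7.14/1180 + 7.48/1.74 = 2.305e+05 d.
q = Δh / Σ(b_i/K_i) = 15.1 / 2.305e+05 = 6.550e-05 m/day.
In each layer the seepage velocity is v_i = q/n_i, so the layer transit time is t_i = b_i·n_i / q:
  layer 1 (fractured sandstone): t_1 = 11.1 × 0.16 / 6.550e-05 = 27113 d
  layer 2 (clay): t_2 = 3.48 × 0.02 / 6.550e-05 = 1063 d
  layer 3 (clean gravel): t_3 = 7.14 × 0.29 / 6.550e-05 = 31611 d
  layer 4 (fine sand): t_4 = 7.48 × 0.13 / 6.550e-05 = 14845 d
Total t = Σ t_i = 74631 days = 204.3 years.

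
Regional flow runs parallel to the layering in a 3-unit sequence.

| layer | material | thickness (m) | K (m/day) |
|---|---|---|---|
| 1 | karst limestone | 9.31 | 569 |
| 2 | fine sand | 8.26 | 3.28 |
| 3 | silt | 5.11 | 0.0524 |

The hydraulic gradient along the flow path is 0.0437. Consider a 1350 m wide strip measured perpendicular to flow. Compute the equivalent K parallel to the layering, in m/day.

Flow is parallel to layering, so each bed carries its own Darcy discharge and the transmissivities add.
Σ(K_i·b_i) = 569×9.31 + 3.28×8.26 + 0.0524×5.11 = 5325 m²/day.
Total thickness b = 22.68 m, so K_eq = Σ(K_i·b_i)/b = 234.8 m/day.

235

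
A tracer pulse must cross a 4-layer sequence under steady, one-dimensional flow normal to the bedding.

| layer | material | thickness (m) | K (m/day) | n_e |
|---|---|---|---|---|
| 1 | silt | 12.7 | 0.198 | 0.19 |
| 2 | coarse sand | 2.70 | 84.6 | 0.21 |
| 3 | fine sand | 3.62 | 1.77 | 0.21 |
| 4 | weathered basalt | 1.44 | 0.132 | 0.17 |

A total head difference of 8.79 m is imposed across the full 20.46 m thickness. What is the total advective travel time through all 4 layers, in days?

With flow normal to the layers, continuity requires the same specific discharge q through every layer.
Σ(b_i/K_i) = 12.7/0.198 + 2.70/84.6 + 3.62/1.77 + 1.44/0.132 = 77.13 d.
q = Δh / Σ(b_i/K_i) = 8.79 / 77.13 = 0.1140 m/day.
In each layer the seepage velocity is v_i = q/n_i, so the layer transit time is t_i = b_i·n_i / q:
  layer 1 (silt): t_1 = 12.7 × 0.19 / 0.1140 = 21.17 d
  layer 2 (coarse sand): t_2 = 2.70 × 0.21 / 0.1140 = 4.975 d
  layer 3 (fine sand): t_3 = 3.62 × 0.21 / 0.1140 = 6.670 d
  layer 4 (weathered basalt): t_4 = 1.44 × 0.17 / 0.1140 = 2.148 d
Total t = Σ t_i = 34.97 days.

35.0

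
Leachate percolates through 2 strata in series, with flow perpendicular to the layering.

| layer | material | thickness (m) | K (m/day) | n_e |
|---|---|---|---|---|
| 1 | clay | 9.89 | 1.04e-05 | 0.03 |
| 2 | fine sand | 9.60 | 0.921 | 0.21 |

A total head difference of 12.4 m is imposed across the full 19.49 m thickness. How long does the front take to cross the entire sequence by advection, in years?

With flow normal to the layers, continuity requires the same specific discharge q through every layer.
Σ(b_i/K_i) = 9.89/1.04e-05 + 9.60/0.921 = 9.510e+05 d.
q = Δh / Σ(b_i/K_i) = 12.4 / 9.510e+05 = 1.304e-05 m/day.
In each layer the seepage velocity is v_i = q/n_i, so the layer transit time is t_i = b_i·n_i / q:
  layer 1 (clay): t_1 = 9.89 × 0.03 / 1.304e-05 = 22754 d
  layer 2 (fine sand): t_2 = 9.60 × 0.21 / 1.304e-05 = 1.546e+05 d
Total t = Σ t_i = 1.774e+05 days = 485.6 years.

486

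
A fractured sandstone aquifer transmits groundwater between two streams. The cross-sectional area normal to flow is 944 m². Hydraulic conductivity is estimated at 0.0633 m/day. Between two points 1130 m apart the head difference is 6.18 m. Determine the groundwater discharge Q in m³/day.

Hydraulic gradient i = Δh / L = 6.18 / 1130 = 0.005469.
Darcy's law: Q = K · A · i = 0.06330 × 944.0 × 0.005469 = 0.3268 m³/day.

0.327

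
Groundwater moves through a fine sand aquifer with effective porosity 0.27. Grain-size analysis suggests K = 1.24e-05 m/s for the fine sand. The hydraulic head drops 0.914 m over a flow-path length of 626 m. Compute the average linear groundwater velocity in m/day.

0.00579

Convert K: 1.24e-05 m/s × 86400 = 1.071 m/day.
Hydraulic gradient i = Δh / L = 0.914 / 626 = 0.001460.
Darcy flux q = K · i = 1.071 × 0.001460 = 0.001564 m/day.
Seepage velocity v = q / n_e = 0.001564 / 0.27 = 0.005794 m/day.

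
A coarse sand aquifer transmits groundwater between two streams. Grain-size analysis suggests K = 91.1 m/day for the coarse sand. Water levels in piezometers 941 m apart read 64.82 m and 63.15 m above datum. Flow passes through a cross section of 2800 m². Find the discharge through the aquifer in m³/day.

453

Hydraulic gradient i = (64.82 − 63.15) / 941 = 1.67 / 941 = 0.001775.
Darcy's law: Q = K · A · i = 91.10 × 2800 × 0.001775 = 452.7 m³/day.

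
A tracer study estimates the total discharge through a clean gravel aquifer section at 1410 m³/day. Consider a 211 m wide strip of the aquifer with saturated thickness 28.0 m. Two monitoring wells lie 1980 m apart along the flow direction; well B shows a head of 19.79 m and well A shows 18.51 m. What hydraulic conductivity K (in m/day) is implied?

Cross-sectional area A = 211 × 28.0 = 5908 m².
Hydraulic gradient i = (19.79 − 18.51) / 1980 = 1.28 / 1980 = 0.0006465.
From Q = K·A·i, K = Q / (A·i) = 1410 / (5908 × 0.0006465) = 369.2 m/day.

369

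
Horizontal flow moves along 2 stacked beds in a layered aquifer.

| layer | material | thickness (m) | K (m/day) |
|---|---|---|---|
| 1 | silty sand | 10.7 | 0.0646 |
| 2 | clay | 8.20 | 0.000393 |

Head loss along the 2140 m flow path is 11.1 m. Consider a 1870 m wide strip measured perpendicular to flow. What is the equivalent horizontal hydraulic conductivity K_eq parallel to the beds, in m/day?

0.0367

Flow is parallel to layering, so each bed carries its own Darcy discharge and the transmissivities add.
Σ(K_i·b_i) = 0.0646×10.7 + 0.000393×8.20 = 0.6944 m²/day.
Total thickness b = 18.90 m, so K_eq = Σ(K_i·b_i)/b = 0.03674 m/day.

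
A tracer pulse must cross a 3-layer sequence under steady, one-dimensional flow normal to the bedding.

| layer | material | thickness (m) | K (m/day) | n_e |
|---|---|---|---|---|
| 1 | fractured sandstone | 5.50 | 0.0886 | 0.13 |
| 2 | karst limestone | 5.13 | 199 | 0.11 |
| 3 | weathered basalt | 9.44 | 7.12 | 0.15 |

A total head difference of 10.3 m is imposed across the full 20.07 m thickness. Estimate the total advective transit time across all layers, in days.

With flow normal to the layers, continuity requires the same specific discharge q through every layer.
Σ(b_i/K_i) = 5.50/0.0886 + 5.13/199 + 9.44/7.12 = 63.43 d.
q = Δh / Σ(b_i/K_i) = 10.3 / 63.43 = 0.1624 m/day.
In each layer the seepage velocity is v_i = q/n_i, so the layer transit time is t_i = b_i·n_i / q:
  layer 1 (fractured sandstone): t_1 = 5.50 × 0.13 / 0.1624 = 4.403 d
  layer 2 (karst limestone): t_2 = 5.13 × 0.11 / 0.1624 = 3.475 d
  layer 3 (weathered basalt): t_3 = 9.44 × 0.15 / 0.1624 = 8.720 d
Total t = Σ t_i = 16.60 days.

16.6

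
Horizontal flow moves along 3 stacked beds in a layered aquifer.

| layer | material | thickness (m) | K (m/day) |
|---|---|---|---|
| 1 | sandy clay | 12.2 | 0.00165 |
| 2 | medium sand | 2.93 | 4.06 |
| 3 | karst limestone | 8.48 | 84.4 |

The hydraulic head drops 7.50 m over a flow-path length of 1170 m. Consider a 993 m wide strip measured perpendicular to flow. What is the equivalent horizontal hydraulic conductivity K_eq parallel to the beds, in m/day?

30.8

Flow is parallel to layering, so each bed carries its own Darcy discharge and the transmissivities add.
Σ(K_i·b_i) = 0.00165×12.2 + 4.06×2.93 + 84.4×8.48 = 727.6 m²/day.
Total thickness b = 23.61 m, so K_eq = Σ(K_i·b_i)/b = 30.82 m/day.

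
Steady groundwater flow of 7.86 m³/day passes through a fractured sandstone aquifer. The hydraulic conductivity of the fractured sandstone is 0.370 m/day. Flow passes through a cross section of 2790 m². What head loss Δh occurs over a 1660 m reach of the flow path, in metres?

12.6

From Q = K·A·i, i = Q / (K·A) = 7.86 / (0.3700 × 2790) = 0.007614.
Head loss Δh = i · L = 0.007614 × 1660 = 12.64 m.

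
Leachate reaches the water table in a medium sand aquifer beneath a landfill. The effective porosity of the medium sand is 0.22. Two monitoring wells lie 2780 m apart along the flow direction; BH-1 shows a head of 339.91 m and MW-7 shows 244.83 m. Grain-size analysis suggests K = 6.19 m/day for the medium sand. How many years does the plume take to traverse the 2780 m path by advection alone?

Hydraulic gradient i = (339.91 − 244.83) / 2780 = 95.08 / 2780 = 0.03420.
Darcy flux q = K · i = 6.190 × 0.03420 = 0.2117 m/day.
Seepage velocity v = q / n_e = 0.2117 / 0.22 = 0.9623 m/day.
Travel time t = L / v = 2780 / 0.9623 = 2889 days = 7.909 years.

7.91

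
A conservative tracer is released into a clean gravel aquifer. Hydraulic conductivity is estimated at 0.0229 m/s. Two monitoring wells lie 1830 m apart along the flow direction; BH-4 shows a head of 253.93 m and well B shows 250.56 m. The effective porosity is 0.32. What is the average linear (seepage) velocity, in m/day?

11.4

Convert K: 0.0229 m/s × 86400 = 1979 m/day.
Hydraulic gradient i = (253.93 − 250.56) / 1830 = 3.37 / 1830 = 0.001842.
Darcy flux q = K · i = 1979 × 0.001842 = 3.644 m/day.
Seepage velocity v = q / n_e = 3.644 / 0.32 = 11.39 m/day.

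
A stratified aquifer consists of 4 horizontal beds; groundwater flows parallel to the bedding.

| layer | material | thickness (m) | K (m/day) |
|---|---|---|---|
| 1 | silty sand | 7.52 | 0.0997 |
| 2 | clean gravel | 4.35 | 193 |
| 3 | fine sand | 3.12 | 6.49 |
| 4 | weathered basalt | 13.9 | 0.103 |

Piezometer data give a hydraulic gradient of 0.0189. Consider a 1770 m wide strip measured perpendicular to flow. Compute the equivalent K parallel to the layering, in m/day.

29.8

Flow is parallel to layering, so each bed carries its own Darcy discharge and the transmissivities add.
Σ(K_i·b_i) = 0.0997×7.52 + 193×4.35 + 6.49×3.12 + 0.103×13.9 = 862.0 m²/day.
Total thickness b = 28.89 m, so K_eq = Σ(K_i·b_i)/b = 29.84 m/day.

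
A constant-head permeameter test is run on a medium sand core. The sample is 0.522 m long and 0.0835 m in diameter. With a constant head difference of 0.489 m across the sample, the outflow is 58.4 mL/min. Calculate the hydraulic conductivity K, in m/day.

Cross-sectional area A = π·(d/2)² = π × (0.0835/2)² = 0.005476 m².
Convert discharge: 58.4 mL/min = 9.733e-07 m³/s.
Darcy's law rearranged: K = Q·L / (A·Δh) = 9.733e-07 × 0.522 / (0.005476 × 0.489) = 0.0001897 m/s = 16.39 m/day.

16.4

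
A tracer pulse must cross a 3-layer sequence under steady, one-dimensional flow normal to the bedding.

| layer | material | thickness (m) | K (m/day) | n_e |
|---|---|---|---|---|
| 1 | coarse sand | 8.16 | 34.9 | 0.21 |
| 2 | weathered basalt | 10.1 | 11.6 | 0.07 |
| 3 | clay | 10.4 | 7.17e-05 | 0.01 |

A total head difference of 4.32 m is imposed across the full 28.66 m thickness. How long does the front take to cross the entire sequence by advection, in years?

With flow normal to the layers, continuity requires the same specific discharge q through every layer.
Σ(b_i/K_i) = 8.16/34.9 + 10.1/11.6 + 10.4/7.17e-05 = 1.450e+05 d.
q = Δh / Σ(b_i/K_i) = 4.32 / 1.450e+05 = 2.978e-05 m/day.
In each layer the seepage velocity is v_i = q/n_i, so the layer transit time is t_i = b_i·n_i / q:
  layer 1 (coarse sand): t_1 = 8.16 × 0.21 / 2.978e-05 = 57536 d
  layer 2 (weathered basalt): t_2 = 10.1 × 0.07 / 2.978e-05 = 23738 d
  layer 3 (clay): t_3 = 10.4 × 0.01 / 2.978e-05 = 3492 d
Total t = Σ t_i = 84767 days = 232.1 years.

232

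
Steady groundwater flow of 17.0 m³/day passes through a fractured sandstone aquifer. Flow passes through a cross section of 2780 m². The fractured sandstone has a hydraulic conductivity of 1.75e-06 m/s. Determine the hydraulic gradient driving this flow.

Convert K: 1.75e-06 m/s × 86400 = 0.1512 m/day.
From Q = K·A·i, i = Q / (K·A) = 17.0 / (0.1512 × 2780) = 0.04044.

0.0404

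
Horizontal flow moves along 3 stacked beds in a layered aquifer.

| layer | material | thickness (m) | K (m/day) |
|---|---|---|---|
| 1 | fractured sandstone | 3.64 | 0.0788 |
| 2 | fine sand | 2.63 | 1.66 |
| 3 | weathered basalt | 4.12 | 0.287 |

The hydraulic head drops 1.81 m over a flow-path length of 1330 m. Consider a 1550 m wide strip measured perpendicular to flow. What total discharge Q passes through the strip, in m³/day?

12.3

Flow is parallel to layering, so each bed carries its own Darcy discharge and the transmissivities add.
Σ(K_i·b_i) = 0.0788×3.64 + 1.66×2.63 + 0.287×4.12 = 5.835 m²/day.
Hydraulic gradient i = Δh / L = 1.81 / 1330 = 0.001361.
Q = Σ(K_i·b_i) · W · i = 5.835 × 1550 × 0.001361 = 12.31 m³/day.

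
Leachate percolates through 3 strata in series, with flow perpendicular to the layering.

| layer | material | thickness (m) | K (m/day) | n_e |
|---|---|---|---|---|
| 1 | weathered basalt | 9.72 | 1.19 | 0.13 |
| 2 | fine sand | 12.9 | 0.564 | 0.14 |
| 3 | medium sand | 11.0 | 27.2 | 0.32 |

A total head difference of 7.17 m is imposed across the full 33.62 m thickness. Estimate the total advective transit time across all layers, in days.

28.9

With flow normal to the layers, continuity requires the same specific discharge q through every layer.
Σ(b_i/K_i) = 9.72/1.19 + 12.9/0.564 + 11.0/27.2 = 31.44 d.
q = Δh / Σ(b_i/K_i) = 7.17 / 31.44 = 0.2280 m/day.
In each layer the seepage velocity is v_i = q/n_i, so the layer transit time is t_i = b_i·n_i / q:
  layer 1 (weathered basalt): t_1 = 9.72 × 0.13 / 0.2280 = 5.542 d
  layer 2 (fine sand): t_2 = 12.9 × 0.14 / 0.2280 = 7.920 d
  layer 3 (medium sand): t_3 = 11.0 × 0.32 / 0.2280 = 15.44 d
Total t = Σ t_i = 28.90 days.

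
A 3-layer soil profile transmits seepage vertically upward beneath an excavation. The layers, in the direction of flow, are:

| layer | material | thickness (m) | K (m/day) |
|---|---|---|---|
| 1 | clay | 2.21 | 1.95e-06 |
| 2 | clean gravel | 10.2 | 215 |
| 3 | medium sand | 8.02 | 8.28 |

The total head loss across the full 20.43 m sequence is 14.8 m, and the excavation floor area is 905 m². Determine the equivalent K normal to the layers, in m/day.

1.80e-05

Flow is perpendicular to layering, so the layers act in series and the equivalent K is the thickness-weighted harmonic mean.
Total thickness L = 2.21 + 10.2 + 8.02 = 20.43 m.
Σ(b_i/K_i) = 2.21/1.95e-06 + 10.2/215 + 8.02/8.28 = 1.133e+06 d.
K_eq = L / Σ(b_i/K_i) = 20.43 / 1.133e+06 = 1.803e-05 m/day.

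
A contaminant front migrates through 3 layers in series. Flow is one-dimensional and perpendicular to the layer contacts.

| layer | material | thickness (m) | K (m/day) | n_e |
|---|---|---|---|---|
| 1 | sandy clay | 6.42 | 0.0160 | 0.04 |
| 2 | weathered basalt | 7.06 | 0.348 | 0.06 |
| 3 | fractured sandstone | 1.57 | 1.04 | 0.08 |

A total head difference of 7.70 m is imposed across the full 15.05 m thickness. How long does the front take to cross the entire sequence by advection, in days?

With flow normal to the layers, continuity requires the same specific discharge q through every layer.
Σ(b_i/K_i) = 6.42/0.0160 + 7.06/0.348 + 1.57/1.04 = 423.0 d.
q = Δh / Σ(b_i/K_i) = 7.70 / 423.0 = 0.01820 m/day.
In each layer the seepage velocity is v_i = q/n_i, so the layer transit time is t_i = b_i·n_i / q:
  layer 1 (sandy clay): t_1 = 6.42 × 0.04 / 0.01820 = 14.11 d
  layer 2 (weathered basalt): t_2 = 7.06 × 0.06 / 0.01820 = 23.27 d
  layer 3 (fractured sandstone): t_3 = 1.57 × 0.08 / 0.01820 = 6.901 d
Total t = Σ t_i = 44.28 days.

44.3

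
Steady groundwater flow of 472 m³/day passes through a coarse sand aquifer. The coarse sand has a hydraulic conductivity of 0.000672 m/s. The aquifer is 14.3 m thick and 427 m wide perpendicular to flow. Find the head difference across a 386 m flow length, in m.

Convert K: 0.000672 m/s × 86400 = 58.06 m/day.
Cross-sectional area A = 427 × 14.3 = 6106 m².
From Q = K·A·i, i = Q / (K·A) = 472 / (58.06 × 6106) = 0.001331.
Head loss Δh = i · L = 0.001331 × 386 = 0.5139 m.

0.514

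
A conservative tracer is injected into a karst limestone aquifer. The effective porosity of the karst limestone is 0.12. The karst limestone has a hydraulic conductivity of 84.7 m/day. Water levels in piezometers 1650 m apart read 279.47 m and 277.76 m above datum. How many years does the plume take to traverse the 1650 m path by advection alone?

6.18

Hydraulic gradient i = (279.47 − 277.76) / 1650 = 1.71 / 1650 = 0.001036.
Darcy flux q = K · i = 84.70 × 0.001036 = 0.08778 m/day.
Seepage velocity v = q / n_e = 0.08778 / 0.12 = 0.7315 m/day.
Travel time t = L / v = 1650 / 0.7315 = 2256 days = 6.176 years.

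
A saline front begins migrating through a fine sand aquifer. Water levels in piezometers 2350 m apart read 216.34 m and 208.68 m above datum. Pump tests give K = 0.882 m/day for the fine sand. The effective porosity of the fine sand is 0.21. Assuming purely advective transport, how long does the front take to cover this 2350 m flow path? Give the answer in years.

Hydraulic gradient i = (216.34 − 208.68) / 2350 = 7.66 / 2350 = 0.003260.
Darcy flux q = K · i = 0.8820 × 0.003260 = 0.002875 m/day.
Seepage velocity v = q / n_e = 0.002875 / 0.21 = 0.01369 m/day.
Travel time t = L / v = 2350 / 0.01369 = 1.717e+05 days = 470.0 years.

470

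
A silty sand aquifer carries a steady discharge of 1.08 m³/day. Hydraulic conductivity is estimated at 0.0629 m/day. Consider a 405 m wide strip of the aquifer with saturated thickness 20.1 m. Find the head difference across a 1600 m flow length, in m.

3.37

Cross-sectional area A = 405 × 20.1 = 8141 m².
From Q = K·A·i, i = Q / (K·A) = 1.08 / (0.06290 × 8141) = 0.002109.
Head loss Δh = i · L = 0.002109 × 1600 = 3.375 m.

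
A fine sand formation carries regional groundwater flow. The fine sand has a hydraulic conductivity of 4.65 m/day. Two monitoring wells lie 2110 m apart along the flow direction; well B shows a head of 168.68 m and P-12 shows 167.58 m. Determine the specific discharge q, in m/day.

0.00242

Hydraulic gradient i = (168.68 − 167.58) / 2110 = 1.1 / 2110 = 0.0005213.
Specific discharge q = K · i = 4.650 × 0.0005213 = 0.002424 m/day.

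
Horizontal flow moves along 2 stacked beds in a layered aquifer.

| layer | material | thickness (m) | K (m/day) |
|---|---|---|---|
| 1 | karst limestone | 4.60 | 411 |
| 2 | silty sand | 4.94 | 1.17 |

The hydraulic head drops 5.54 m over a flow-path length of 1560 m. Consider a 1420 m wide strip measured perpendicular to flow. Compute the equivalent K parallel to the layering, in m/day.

Flow is parallel to layering, so each bed carries its own Darcy discharge and the transmissivities add.
Σ(K_i·b_i) = 411×4.60 + 1.17×4.94 = 1896 m²/day.
Total thickness b = 9.540 m, so K_eq = Σ(K_i·b_i)/b = 198.8 m/day.

199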